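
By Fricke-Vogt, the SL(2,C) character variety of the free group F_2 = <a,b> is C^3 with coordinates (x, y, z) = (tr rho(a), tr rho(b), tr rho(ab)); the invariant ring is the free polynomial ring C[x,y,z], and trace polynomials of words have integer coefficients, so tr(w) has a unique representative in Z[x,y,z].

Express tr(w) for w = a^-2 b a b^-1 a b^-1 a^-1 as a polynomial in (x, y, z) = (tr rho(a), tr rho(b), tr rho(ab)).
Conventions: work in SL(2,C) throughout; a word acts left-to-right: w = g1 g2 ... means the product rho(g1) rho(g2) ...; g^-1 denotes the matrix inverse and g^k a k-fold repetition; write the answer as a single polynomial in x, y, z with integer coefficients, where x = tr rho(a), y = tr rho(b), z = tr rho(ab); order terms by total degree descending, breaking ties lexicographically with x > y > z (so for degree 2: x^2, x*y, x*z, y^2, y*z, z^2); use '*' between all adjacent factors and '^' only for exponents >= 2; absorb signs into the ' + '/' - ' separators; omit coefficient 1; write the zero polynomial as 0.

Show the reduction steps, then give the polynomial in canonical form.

-x^4*y^2*z + x^5*y + x^3*y^3 + 2*x^3*y*z^2 - x^4*z - x^2*z^3 - 5*x^3*y - x*y^3 - 2*x*y*z^2 + 5*x^2*z + y^2*z + z^3 + 4*x*y - 3*z

tr(a b a) = tr(a) tr(b a) - tr(b)  (reduce the a square) = x*z - y
so tr(a b a b) = tr(b a) tr(b a) - tr(1)  (split on b) = z^2 - 2
tr(b a b^-1 a) = tr(a b a) tr(b) - tr(a b a b)  (eliminate b^-1) = x*y*z - y^2 - z^2 + 2
tr(a^-1 b a b^-1) = tr(b a b^-1) tr(a) - tr(b a b^-1 a)  (eliminate a^-1) = -x*y*z + x^2 + y^2 + z^2 - 2
tr(b^2 a) = tr(b) tr(a b) - tr(a)  (reduce the b square) = y*z - x
tr(b^2) = tr(b) tr(b) - tr(1)  (reduce the b square) = y^2 - 2
so tr(b a^2 b) = tr(a) tr(b^2 a) - tr(b^2)  (reduce the a square) = x*y*z - x^2 - y^2 + 2
so tr(b a^2 b a) = tr(a) tr(b a b a) - tr(b a b)  (reduce the a square) = x*z^2 - y*z - x
so tr(a b a^-1 b a) = tr(b a^2 b) tr(a) - tr(b a^2 b a)  (eliminate a^-1) = x^2*y*z - x^3 - x*y^2 - x*z^2 + y*z + 3*x
tr(b a b a b) = tr(b) tr(a b a b) - tr(a b a)  (reduce the b square) = y*z^2 - x*z - y
tr(b a b a b a) = tr(b a b a) tr(b a) - tr(a b)  (split on b) = z^3 - 3*z
reduce: tr(a b a^-1 b a b) = tr(b a b a b) tr(a) - tr(b a b a b a)  (eliminate a^-1) = x*y*z^2 - x^2*z - z^3 - x*y + 3*z
reduce: tr(b a b^-1 a b a^-1) = tr(a b a^-1 b a) tr(b) - tr(a b a^-1 b a b)  (eliminate b^-1) = x^2*y^2*z - x^3*y - x*y^3 - 2*x*y*z^2 + x^2*z + y^2*z + z^3 + 4*x*y - 3*z
tr(b a b^-1 a b) = tr(a b^2 a) tr(b) - tr(a b^2 a b)  (eliminate b^-1) = x*y^2*z - x^2*y - y^3 - y*z^2 + x*z + 3*y
so tr(a^-2 b a b^-1 a b) = tr(b a b^-1 a b a^-1) tr(a) - tr(b a b^-1 a b)  (eliminate a^-1) = x^3*y^2*z - x^4*y - x^2*y^3 - 2*x^2*y*z^2 + x^3*z + x*z^3 + 5*x^2*y + y^3 + y*z^2 - 4*x*z - 3*y
tr(a^-1 b a b^-1 a b^-1 a^-1) = tr(a^-2 b a b^-1 a) tr(b) - tr(a^-2 b a b^-1 a b)  (eliminate b^-1) = -x^3*y^2*z + x^4*y + x^2*y^3 + 2*x^2*y*z^2 - x^3*z - x*y^2*z - x*z^3 - 4*x^2*y + 4*x*z + y
so tr(a^-1 b a b^-1 a b^-1) = tr(a^-1 b a b^-1 a) tr(b) - tr(a^-1 b a b^-1 a b)  (eliminate b^-1) = -x^2*y^2*z + x^3*y + x*y^3 + 2*x*y*z^2 - x^2*z - y^2*z - z^3 - 3*x*y + 3*z
tr(a^-2 b a b^-1 a b^-1 a^-1) = tr(a^-1 b a b^-1 a b^-1 a^-1) tr(a) - tr(a^-1 b a b^-1 a b^-1)  (eliminate a^-1) = -x^4*y^2*z + x^5*y + x^3*y^3 + 2*x^3*y*z^2 - x^4*z - x^2*z^3 - 5*x^3*y - x*y^3 - 2*x*y*z^2 + 5*x^2*z + y^2*z + z^3 + 4*x*y - 3*z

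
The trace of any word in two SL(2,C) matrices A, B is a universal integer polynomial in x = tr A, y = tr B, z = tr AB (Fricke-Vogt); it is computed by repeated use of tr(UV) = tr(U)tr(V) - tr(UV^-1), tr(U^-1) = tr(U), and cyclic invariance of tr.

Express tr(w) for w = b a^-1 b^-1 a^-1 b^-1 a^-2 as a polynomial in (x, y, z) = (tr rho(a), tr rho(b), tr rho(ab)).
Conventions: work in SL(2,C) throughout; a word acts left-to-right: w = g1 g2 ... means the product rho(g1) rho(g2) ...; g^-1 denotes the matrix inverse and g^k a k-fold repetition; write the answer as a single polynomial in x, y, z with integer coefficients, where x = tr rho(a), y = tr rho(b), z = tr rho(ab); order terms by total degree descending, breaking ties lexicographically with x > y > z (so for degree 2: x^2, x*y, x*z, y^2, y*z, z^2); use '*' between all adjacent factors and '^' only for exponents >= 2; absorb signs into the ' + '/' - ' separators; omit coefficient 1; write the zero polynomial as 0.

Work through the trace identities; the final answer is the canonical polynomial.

x^2*y*z^2 - x*y^2*z - x*z^3 - x^2*y + 2*x*z + y

trace(a^-1) = trace(a) = x
trace(a^-2) = trace(a^-1)*trace(a) - trace(1) = x^2 - 2
trace(a^-1 b) = trace(b)*trace(a) - trace(b a) = x*y - z
trace(b a b) = trace(b)*trace(a b) - trace(a) = y*z - x
trace(b a b a) = trace(a b)*trace(a b) - trace(1)   [split at repeated a] = z^2 - 2
trace(a^-1 b a b) = trace(b a b)*trace(a) - trace(b a b a) = x*y*z - x^2 - z^2 + 2
trace(a^-2 b a b) = trace(a^-1 b a b)*trace(a) - trace(a^-1 b a b a) = x^2*y*z - x^3 - x*z^2 - y*z + 3*x
trace(b^-1 a^-2 b a) = trace(a^-2 b a)*trace(b) - trace(a^-2 b a b) = -x^2*y*z + x^3 + x*y^2 + x*z^2 - 3*x
trace(a^-1 b a^-1 b^-1 a^-1) = trace(b^-1 a^-2 b)*trace(a) - trace(b^-1 a^-2 b a) = x^2*y*z - x*y^2 - x*z^2 + x
trace(b^2) = trace(b)*trace(b) - trace(1) = y^2 - 2
trace(b a b^2) = trace(b)*trace(a b^2) - trace(a b) = y^2*z - x*y - z
trace(a b a) = trace(a)*trace(b a) - trace(b) = x*z - y
trace(b a b^2 a) = trace(b)*trace(a b a b) - trace(a b a) = y*z^2 - x*z - y
trace(a b^2 a^-1 b) = trace(b a b^2)*trace(a) - trace(b a b^2 a) = x*y^2*z - x^2*y - y*z^2 + y
trace(b^2 a^-1 b^-1 a) = trace(a b^2 a^-1)*trace(b) - trace(a b^2 a^-1 b) = -x*y^2*z + x^2*y + y^3 + y*z^2 - 3*y
trace(b a^-1 b^-1 a^-1 b) = trace(b^2 a^-1 b^-1)*trace(a) - trace(b^2 a^-1 b^-1 a) = x*y^2*z - y^3 - y*z^2 - x*z + 3*y
trace(a b a b a) = trace(a)*trace(b a b a) - trace(b a b) = x*z^2 - y*z - x
trace(a b a b a b) = trace(b a)*trace(b a b a) - trace(b^-1 a^-1)   [split at repeated b] = z^3 - 3*z
trace(b a b a b^-1 a) = trace(a b a b a)*trace(b) - trace(a b a b a b) = x*y*z^2 - y^2*z - z^3 - x*y + 3*z
trace(b^-1 a^-1 b a b a) = trace(b a b a b^-1)*trace(a) - trace(b a b a b^-1 a) = -x*y*z^2 + x^2*z + y^2*z + z^3 - 3*z
trace(b a^-1 b^-1 a^-1 b a) = trace(b^-1 a^-1 b a b)*trace(a) - trace(b^-1 a^-1 b a b a) = x*y*z^2 - x^2*z - y^2*z - z^3 + x*y + 3*z
trace(a^-1 b a^-1 b^-1 a^-1 b) = trace(b a^-1 b^-1 a^-1 b)*trace(a) - trace(b a^-1 b^-1 a^-1 b a) = x^2*y^2*z - x*y^3 - 2*x*y*z^2 + y^2*z + z^3 + 2*x*y - 3*z
trace(b a^-1 b^-1 a^-1 b^-1 a^-1) = trace(a^-1 b a^-1 b^-1 a^-1)*trace(b) - trace(a^-1 b a^-1 b^-1 a^-1 b) = x*y*z^2 - y^2*z - z^3 - x*y + 3*z
trace(b a^-1 b^-1 a^-1 b^-1 a^-2) = trace(b a^-1 b^-1 a^-1 b^-1 a^-1)*trace(a) - trace(b a^-1 b^-1 a^-1 b^-1) = x^2*y*z^2 - x*y^2*z - x*z^3 - x^2*y + 2*x*z + y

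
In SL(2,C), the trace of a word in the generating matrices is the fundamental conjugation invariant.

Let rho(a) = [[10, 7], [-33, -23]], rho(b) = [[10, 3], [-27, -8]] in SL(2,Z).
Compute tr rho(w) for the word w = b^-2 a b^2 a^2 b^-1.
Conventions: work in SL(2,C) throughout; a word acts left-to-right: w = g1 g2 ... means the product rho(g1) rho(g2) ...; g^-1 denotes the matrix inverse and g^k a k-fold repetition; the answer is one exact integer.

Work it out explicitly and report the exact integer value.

rho(b^-1) = [[-8, -3], [27, 10]]
... * rho(b^-1) = [[-8, -3], [27, 10]]  ->  [[-17, -6], [54, 19]]
... * rho(a) = [[10, 7], [-33, -23]]  ->  [[28, 19], [-87, -59]]
... * rho(b) = [[10, 3], [-27, -8]]  ->  [[-233, -68], [723, 211]]
... * rho(b) = [[10, 3], [-27, -8]]  ->  [[-494, -155], [1533, 481]]
... * rho(a) = [[10, 7], [-33, -23]]  ->  [[175, 107], [-543, -332]]
... * rho(a) = [[10, 7], [-33, -23]]  ->  [[-1781, -1236], [5526, 3835]]
... * rho(b^-1) = [[-8, -3], [27, 10]]  ->  [[-19124, -7017], [59337, 21772]]
tr = -19124 + 21772 = 2648

2648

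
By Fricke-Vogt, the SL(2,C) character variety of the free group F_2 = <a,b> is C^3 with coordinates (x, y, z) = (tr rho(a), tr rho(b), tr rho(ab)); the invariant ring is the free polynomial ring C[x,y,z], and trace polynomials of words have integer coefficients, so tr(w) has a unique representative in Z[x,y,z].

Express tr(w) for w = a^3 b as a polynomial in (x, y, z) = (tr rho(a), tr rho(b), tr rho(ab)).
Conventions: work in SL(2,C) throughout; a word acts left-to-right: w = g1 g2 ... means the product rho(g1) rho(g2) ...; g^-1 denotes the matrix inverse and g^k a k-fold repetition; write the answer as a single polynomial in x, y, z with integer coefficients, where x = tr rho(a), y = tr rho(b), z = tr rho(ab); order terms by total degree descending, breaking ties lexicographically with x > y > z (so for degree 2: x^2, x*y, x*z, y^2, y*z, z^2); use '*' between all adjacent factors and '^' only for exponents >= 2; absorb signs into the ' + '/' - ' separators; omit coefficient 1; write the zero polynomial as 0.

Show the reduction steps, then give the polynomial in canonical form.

x^2*z - x*y - z

and trace(a b a) = trace(a) trace(b a) - trace(b) = x*z - y
trace(a^3 b) = trace(a) trace(a b a) - trace(a b) = x^2*z - x*y - z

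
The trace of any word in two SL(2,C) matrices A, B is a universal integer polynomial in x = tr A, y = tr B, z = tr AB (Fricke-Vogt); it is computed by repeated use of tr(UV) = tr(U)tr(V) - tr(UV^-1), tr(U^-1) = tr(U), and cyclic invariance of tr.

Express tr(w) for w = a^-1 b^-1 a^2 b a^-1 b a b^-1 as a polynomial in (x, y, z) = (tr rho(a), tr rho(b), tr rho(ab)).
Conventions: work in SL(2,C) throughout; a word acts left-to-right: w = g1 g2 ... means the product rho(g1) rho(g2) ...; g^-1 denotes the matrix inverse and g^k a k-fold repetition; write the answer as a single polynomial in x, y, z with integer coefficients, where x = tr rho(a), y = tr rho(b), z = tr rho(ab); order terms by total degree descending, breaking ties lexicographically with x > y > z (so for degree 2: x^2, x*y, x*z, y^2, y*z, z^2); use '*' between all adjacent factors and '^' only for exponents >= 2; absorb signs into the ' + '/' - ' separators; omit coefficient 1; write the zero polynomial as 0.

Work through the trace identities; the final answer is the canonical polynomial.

x^3*y^2*z^2 - 2*x^4*y*z - x^2*y^3*z - 2*x^2*y*z^3 + x^5 + x^3*y^2 + 2*x^3*z^2 + x*y^2*z^2 + x*z^4 + 5*x^2*y*z - 5*x^3 - x*y^2 - 5*x*z^2 + 5*x

trace(a^2 b) = trace(a) * trace(b a) - trace(b)   [square of a] = x*z - y
trace(a^2) = trace(a) * trace(a) - trace(1)   [square of a] = x^2 - 2
use: trace(a b^2 a) = trace(b) * trace(a^2 b) - trace(a^2)   [square of b] = x*y*z - x^2 - y^2 + 2
use: trace(a b a b) = trace(a b) * trace(a b) - trace(1)   [split at a repeated a] = z^2 - 2
trace(a b^2 a b) = trace(b) * trace(a b a b) - trace(a b a)   [square of b] = y*z^2 - x*z - y
trace(a b^2 a b^-1) = trace(a b^2 a) * trace(b) - trace(a b^2 a b)   [inverse elimination on b] = x*y^2*z - x^2*y - y^3 - y*z^2 + x*z + 3*y
trace(a^3 b) = trace(a) * trace(b a^2) - trace(b a)   [square of a] = x^2*z - x*y - z
use: trace(a^3) = trace(a) * trace(a^2) - trace(a)   [square of a] = x^3 - 3*x
apply: trace(a^2 b^2 a) = trace(b) * trace(a^3 b) - trace(a^3)   [square of b] = x^2*y*z - x^3 - x*y^2 - y*z + 3*x
trace(b a b) = trace(b) * trace(a b) - trace(a)   [square of b] = y*z - x
trace(b a^2 b a) = trace(a) * trace(b a b a) - trace(b a b)   [square of a] = x*z^2 - y*z - x
trace(a^2 b a^2 b) = trace(a) * trace(b a^2 b a) - trace(b a^2 b)   [square of a] = x^2*z^2 - 2*x*y*z + y^2 - 2
trace(a^2 b a^2) = trace(a) * trace(a^2 b a) - trace(a^2 b)   [square of a] = x^3*z - x^2*y - 2*x*z + y
use: trace(a b a^2 b^2 a) = trace(b) * trace(a^2 b a^2 b) - trace(a^2 b a^2)   [square of b] = x^2*y*z^2 - x^3*z - 2*x*y^2*z + x^2*y + y^3 + 2*x*z - 3*y
use: trace(b a b a b a) = trace(a b a b) * trace(a b) - trace(b a)   [split at a repeated a] = z^3 - 3*z
use: trace(a b a b a^2 b) = trace(a) * trace(b a b a b a) - trace(b a b a b)   [square of a] = x*z^3 - y*z^2 - 2*x*z + y
apply: trace(a b a b a^2) = trace(a) * trace(b a b a^2) - trace(b a b a)   [square of a] = x^2*z^2 - x*y*z - x^2 - z^2 + 2
trace(a b a^2 b^2 a b) = trace(b) * trace(a b a b a^2 b) - trace(a b a b a^2)   [square of b] = x*y*z^3 - x^2*z^2 - y^2*z^2 - x*y*z + x^2 + y^2 + z^2 - 2
trace(b a^2 b^2 a b^-1 a) = trace(a b a^2 b^2 a) * trace(b) - trace(a b a^2 b^2 a b)   [inverse elimination on b] = x^2*y^2*z^2 - x^3*y*z - 2*x*y^3*z - x*y*z^3 + x^2*y^2 + x^2*z^2 + y^4 + y^2*z^2 + 3*x*y*z - x^2 - 4*y^2 - z^2 + 2
use: trace(a^2 b^2 a b^-1 a^-1 b) = trace(b a^2 b^2 a b^-1) * trace(a) - trace(b a^2 b^2 a b^-1 a)   [inverse elimination on a] = -x^2*y^2*z^2 + 2*x^3*y*z + 2*x*y^3*z + x*y*z^3 - x^4 - 2*x^2*y^2 - x^2*z^2 - y^4 - y^2*z^2 - 4*x*y*z + 4*x^2 + 4*y^2 + z^2 - 2
apply: trace(b a b^-1 a^-1 b^-1 a^2 b) = trace(a^2 b^2 a b^-1 a^-1) * trace(b) - trace(a^2 b^2 a b^-1 a^-1 b)   [inverse elimination on b] = x^2*y^2*z^2 - 2*x^3*y*z - x*y^3*z - x*y*z^3 + x^4 + x^2*y^2 + x^2*z^2 + 5*x*y*z - 4*x^2 - y^2 - z^2 + 2
trace(a b a b a b^-1) = trace(a b a b a) * trace(b) - trace(a b a b a b)   [inverse elimination on b] = x*y*z^2 - y^2*z - z^3 - x*y + 3*z
use: trace(b a b a^2 b) = trace(b) * trace(a b a^2 b) - trace(a b a^2)   [square of b] = x*y*z^2 - x^2*z - y^2*z + z
use: trace(a b a^2 b a b a) = trace(a) * trace(b a b a^2 b a) - trace(b a b a^2 b)   [square of a] = x^2*z^3 - 2*x*y*z^2 - x^2*z + y^2*z + x*y - z
trace(b a b a b a b a) = trace(b a) * trace(b a b a b a) - trace(b^-1 a^-1 b^-1 a^-1)   [split at a repeated b] = z^4 - 4*z^2 + 2
trace(b a b a b a b) = trace(b) * trace(a b a b a b) - trace(a b a b a)   [square of b] = y*z^3 - x*z^2 - 2*y*z + x
use: trace(a b a^2 b a b a b) = trace(a) * trace(b a b a b a b a) - trace(b a b a b a b)   [square of a] = x*z^4 - y*z^3 - 3*x*z^2 + 2*y*z + x
trace(b a^2 b a b a b^-1 a) = trace(a b a^2 b a b a) * trace(b) - trace(a b a^2 b a b a b)   [inverse elimination on b] = x^2*y*z^3 - 2*x*y^2*z^2 - x*z^4 - x^2*y*z + y^3*z + y*z^3 + x*y^2 + 3*x*z^2 - 3*y*z - x
trace(a^2 b a b a b^-1 a^-1 b) = trace(b a^2 b a b a b^-1) * trace(a) - trace(b a^2 b a b a b^-1 a)   [inverse elimination on a] = -x^2*y*z^3 + x^3*z^2 + 2*x*y^2*z^2 + x*z^4 - y^3*z - y*z^3 - x^3 - x*y^2 - 4*x*z^2 + 3*y*z + 3*x
trace(b a b^-1 a^-1 b^-1 a^2 b a) = trace(a^2 b a b a b^-1 a^-1) * trace(b) - trace(a^2 b a b a b^-1 a^-1 b)   [inverse elimination on b] = x^2*y*z^3 - x^3*z^2 - x*y^2*z^2 - x*z^4 + x^3 + 4*x*z^2 - 3*x
trace(a^-1 b^-1 a^2 b a^-1 b a b^-1) = trace(b a b^-1 a^-1 b^-1 a^2 b) * trace(a) - trace(b a b^-1 a^-1 b^-1 a^2 b a)   [inverse elimination on a] = x^3*y^2*z^2 - 2*x^4*y*z - x^2*y^3*z - 2*x^2*y*z^3 + x^5 + x^3*y^2 + 2*x^3*z^2 + x*y^2*z^2 + x*z^4 + 5*x^2*y*z - 5*x^3 - x*y^2 - 5*x*z^2 + 5*x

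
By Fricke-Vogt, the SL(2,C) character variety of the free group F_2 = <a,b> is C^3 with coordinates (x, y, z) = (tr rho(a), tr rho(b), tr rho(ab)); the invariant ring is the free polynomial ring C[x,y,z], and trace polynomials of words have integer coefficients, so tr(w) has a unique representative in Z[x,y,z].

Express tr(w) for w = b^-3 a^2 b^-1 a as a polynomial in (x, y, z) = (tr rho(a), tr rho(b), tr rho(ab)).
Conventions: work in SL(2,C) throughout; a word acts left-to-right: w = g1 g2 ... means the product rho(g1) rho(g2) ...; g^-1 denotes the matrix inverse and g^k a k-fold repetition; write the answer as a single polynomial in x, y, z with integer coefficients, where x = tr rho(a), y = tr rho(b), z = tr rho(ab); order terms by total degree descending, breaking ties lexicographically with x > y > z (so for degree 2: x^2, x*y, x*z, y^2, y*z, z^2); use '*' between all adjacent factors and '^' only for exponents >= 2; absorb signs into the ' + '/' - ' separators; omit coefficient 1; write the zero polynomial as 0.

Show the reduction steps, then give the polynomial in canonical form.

x^3*y^4 - 2*x^2*y^3*z - 2*x^3*y^2 - x*y^4 + x*y^2*z^2 + 3*x^2*y*z + y^3*z + 2*x*y^2 - x*z^2 - 2*y*z + x

tr(a^2) = tr(a) tr(a) - tr(1)   [square of a] = x^2 - 2
next, tr(a^3) = tr(a) tr(a^2) - tr(a)   [square of a] = x^3 - 3*x
tr(a b a) = tr(a) tr(b a) - tr(b)   [square of a] = x*z - y
and tr(a^3 b) = tr(a) tr(a b a) - tr(a b)   [square of a] = x^2*z - x*y - z
next, tr(a^2 b^-1 a) = tr(a^3) tr(b) - tr(a^3 b)   [inverse elimination on b] = x^3*y - x^2*z - 2*x*y + z
and tr(b a b a) = tr(b a) tr(b a) - tr(1)   [split at a repeated b] = z^2 - 2
and tr(b a b) = tr(b) tr(a b) - tr(a)   [square of b] = y*z - x
tr(a b a^2 b) = tr(a) tr(b a b a) - tr(b a b)   [square of a] = x*z^2 - y*z - x
next, tr(a^2 b^-1 a b) = tr(a b a^2) tr(b) - tr(a b a^2 b)   [inverse elimination on b] = x^2*y*z - x*y^2 - x*z^2 + x
tr(a^2 b^-1 a b^-1) = tr(a^2 b^-1 a) tr(b) - tr(a^2 b^-1 a b)   [inverse elimination on b] = x^3*y^2 - 2*x^2*y*z - x*y^2 + x*z^2 + y*z - x
tr(b^-2 a^2 b^-1 a) = tr(a^2 b^-1 a b^-1) tr(b) - tr(a^2 b^-1 a)   [inverse elimination on b] = x^3*y^3 - 2*x^2*y^2*z - x^3*y - x*y^3 + x*y*z^2 + x^2*z + y^2*z + x*y - z
and tr(b^-3 a^2 b^-1 a) = tr(b^-2 a^2 b^-1 a) tr(b) - tr(b^-2 a^2 b^-1 a b)   [inverse elimination on b] = x^3*y^4 - 2*x^2*y^3*z - 2*x^3*y^2 - x*y^4 + x*y^2*z^2 + 3*x^2*y*z + y^3*z + 2*x*y^2 - x*z^2 - 2*y*z + x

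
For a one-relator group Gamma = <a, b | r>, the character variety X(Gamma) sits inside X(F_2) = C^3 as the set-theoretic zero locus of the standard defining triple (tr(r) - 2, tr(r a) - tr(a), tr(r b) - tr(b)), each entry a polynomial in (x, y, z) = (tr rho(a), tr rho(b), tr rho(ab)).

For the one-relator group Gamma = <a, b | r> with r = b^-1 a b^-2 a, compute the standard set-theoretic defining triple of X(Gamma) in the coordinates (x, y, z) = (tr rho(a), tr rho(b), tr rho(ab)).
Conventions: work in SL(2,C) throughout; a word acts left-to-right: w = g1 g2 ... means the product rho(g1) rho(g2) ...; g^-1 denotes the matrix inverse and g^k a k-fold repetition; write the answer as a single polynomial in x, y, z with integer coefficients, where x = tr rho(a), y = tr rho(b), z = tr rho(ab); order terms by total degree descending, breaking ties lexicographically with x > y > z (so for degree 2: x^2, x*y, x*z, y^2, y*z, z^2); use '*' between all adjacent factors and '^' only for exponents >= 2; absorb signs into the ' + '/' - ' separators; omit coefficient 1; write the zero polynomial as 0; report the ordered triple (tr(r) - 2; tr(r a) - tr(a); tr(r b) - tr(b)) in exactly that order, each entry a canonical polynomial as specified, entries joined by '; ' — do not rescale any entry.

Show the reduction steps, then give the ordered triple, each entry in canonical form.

tr(a^2) = tr(a) * tr(a) - tr(1)  (reduce the a square) = x^2 - 2
next, tr(a^2 b) = tr(a) * tr(b a) - tr(b)  (reduce the a square) = x*z - y
tr(a b^-1 a) = tr(a^2) * tr(b) - tr(a^2 b)  (eliminate b^-1) = x^2*y - x*z - y
next, tr(a b a b) = tr(b a) * tr(b a) - tr(1)  (split on b) = z^2 - 2
next, tr(a b^-1 a b) = tr(a b a) * tr(b) - tr(a b a b)  (eliminate b^-1) = x*y*z - y^2 - z^2 + 2
tr(a b^-1 a b^-1) = tr(a b^-1 a) * tr(b) - tr(a b^-1 a b)  (eliminate b^-1) = x^2*y^2 - 2*x*y*z + z^2 - 2
tr(b^-1 a b^-2 a) = tr(a b^-1 a b^-1) * tr(b) - tr(a b^-1 a)  (eliminate b^-1) = x^2*y^3 - 2*x*y^2*z - x^2*y + y*z^2 + x*z - y
next, tr(a^3) = tr(a) * tr(a^2) - tr(a)  (reduce the a square) = x^3 - 3*x
next, tr(a^3 b) = tr(a) * tr(a b a) - tr(a b)  (reduce the a square) = x^2*z - x*y - z
tr(a b^-1 a^2) = tr(a^3) * tr(b) - tr(a^3 b)  (eliminate b^-1) = x^3*y - x^2*z - 2*x*y + z
next, tr(b a b) = tr(b) * tr(a b) - tr(a)  (reduce the b square) = y*z - x
next, tr(a^2 b a b) = tr(a) * tr(b a b a) - tr(b a b)  (reduce the a square) = x*z^2 - y*z - x
next, tr(a b^-1 a^2 b) = tr(a^2 b a) * tr(b) - tr(a^2 b a b)  (eliminate b^-1) = x^2*y*z - x*y^2 - x*z^2 + x
next, tr(b^-1 a^2 b^-1 a) = tr(a b^-1 a^2) * tr(b) - tr(a b^-1 a^2 b)  (eliminate b^-1) = x^3*y^2 - 2*x^2*y*z - x*y^2 + x*z^2 + y*z - x
and tr(b^-1 a b^-2 a^2) = tr(b^-1 a^2 b^-1 a) * tr(b) - tr(b^-1 a^2 b^-1 a b)  (eliminate b^-1) = x^3*y^3 - 2*x^2*y^2*z - x^3*y - x*y^3 + x*y*z^2 + x^2*z + y^2*z + x*y - z
and tr(a b^-2 a) = tr(b^-1 a^2) * tr(b) - tr(b^-1 a^2 b) = x^2*y^2 - x*y*z - x^2 - y^2 + 2
assemble the triple (tr(r) - 2; tr(r a) - x; tr(r b) - y)

x^2*y^3 - 2*x*y^2*z - x^2*y + y*z^2 + x*z - y - 2; x^3*y^3 - 2*x^2*y^2*z - x^3*y - x*y^3 + x*y*z^2 + x^2*z + y^2*z + x*y - x - z; x^2*y^2 - x*y*z - x^2 - y^2 - y + 2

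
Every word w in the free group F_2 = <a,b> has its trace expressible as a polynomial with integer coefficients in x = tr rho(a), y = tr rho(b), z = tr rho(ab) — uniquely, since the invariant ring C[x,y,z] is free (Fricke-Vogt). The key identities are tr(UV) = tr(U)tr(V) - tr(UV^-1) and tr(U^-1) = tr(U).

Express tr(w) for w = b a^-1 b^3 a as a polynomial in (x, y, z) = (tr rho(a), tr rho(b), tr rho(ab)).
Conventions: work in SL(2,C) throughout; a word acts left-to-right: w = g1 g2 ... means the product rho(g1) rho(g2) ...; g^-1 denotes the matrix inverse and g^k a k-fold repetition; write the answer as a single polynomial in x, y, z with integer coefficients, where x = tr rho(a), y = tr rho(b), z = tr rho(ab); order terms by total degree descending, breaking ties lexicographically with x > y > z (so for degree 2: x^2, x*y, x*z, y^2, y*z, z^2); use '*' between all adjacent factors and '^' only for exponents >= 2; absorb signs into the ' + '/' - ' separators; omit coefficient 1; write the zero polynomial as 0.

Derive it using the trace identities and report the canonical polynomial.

tr(b a b) = tr(b) tr(a b) - tr(a)   [square of b] = y*z - x
tr(b^2 a b) = tr(b) tr(b a b) - tr(b a)   [square of b] = y^2*z - x*y - z
tr(b^3 a b) = tr(b) tr(b^2 a b) - tr(b^2 a)   [square of b] = y^3*z - x*y^2 - 2*y*z + x
tr(a b a b) = tr(b a) tr(b a) - tr(1)   [split at a repeated b] = z^2 - 2
tr(a b a) = tr(a) tr(b a) - tr(b)   [square of a] = x*z - y
tr(b a b a b) = tr(b) tr(a b a b) - tr(a b a)   [square of b] = y*z^2 - x*z - y
tr(b^3 a b a) = tr(b) tr(b a b a b) - tr(b a b a)   [square of b] = y^2*z^2 - x*y*z - y^2 - z^2 + 2
tr(b a^-1 b^3 a) = tr(b^3 a b) tr(a) - tr(b^3 a b a)   [inverse elimination on a] = x*y^3*z - x^2*y^2 - y^2*z^2 - x*y*z + x^2 + y^2 + z^2 - 2

x*y^3*z - x^2*y^2 - y^2*z^2 - x*y*z + x^2 + y^2 + z^2 - 2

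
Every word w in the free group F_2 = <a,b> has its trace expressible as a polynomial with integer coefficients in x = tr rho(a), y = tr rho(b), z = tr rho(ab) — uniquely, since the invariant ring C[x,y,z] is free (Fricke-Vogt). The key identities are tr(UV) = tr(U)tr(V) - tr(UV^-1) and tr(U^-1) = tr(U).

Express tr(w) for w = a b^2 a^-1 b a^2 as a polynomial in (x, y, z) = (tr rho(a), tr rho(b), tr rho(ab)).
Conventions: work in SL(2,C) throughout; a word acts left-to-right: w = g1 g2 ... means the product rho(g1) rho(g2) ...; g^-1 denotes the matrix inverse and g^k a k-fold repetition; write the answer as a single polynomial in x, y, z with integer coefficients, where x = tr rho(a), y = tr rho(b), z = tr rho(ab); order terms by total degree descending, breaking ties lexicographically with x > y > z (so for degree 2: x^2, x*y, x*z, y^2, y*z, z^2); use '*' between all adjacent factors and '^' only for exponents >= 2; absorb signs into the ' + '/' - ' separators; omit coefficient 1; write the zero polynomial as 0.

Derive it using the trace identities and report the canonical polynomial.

tr(a^2 b) = tr(a) tr(b a) - tr(b)  (reduce the a square) = x*z - y
tr(a^2) = tr(a) tr(a) - tr(1)  (reduce the a square) = x^2 - 2
and tr(a b^2 a) = tr(b) tr(a^2 b) - tr(a^2)  (reduce the b square) = x*y*z - x^2 - y^2 + 2
next, tr(a b^2) = tr(b) tr(a b) - tr(a)  (reduce the b square) = y*z - x
and tr(b a^3 b) = tr(a) tr(a b^2 a) - tr(a b^2)  (reduce the a square) = x^2*y*z - x^3 - x*y^2 - y*z + 3*x
tr(b a^3) = tr(a) tr(a b a) - tr(a b)  (reduce the a square) = x^2*z - x*y - z
tr(b a^3 b^2) = tr(b) tr(b a^3 b) - tr(b a^3)  (reduce the b square) = x^2*y^2*z - x^3*y - x*y^3 - x^2*z - y^2*z + 4*x*y + z
next, tr(a b a b) = tr(a b) tr(a b) - tr(1)  (split on a) = z^2 - 2
next, tr(b^2 a b a) = tr(b) tr(a b a b) - tr(a b a)  (reduce the b square) = y*z^2 - x*z - y
tr(b^2 a b) = tr(b) tr(a b^2) - tr(a b)  (reduce the b square) = y^2*z - x*y - z
tr(b^2 a b a^2) = tr(a) tr(b^2 a b a) - tr(b^2 a b)  (reduce the a square) = x*y*z^2 - x^2*z - y^2*z + z
tr(b a^3 b^2 a) = tr(a) tr(b^2 a b a^2) - tr(b^2 a b a)  (reduce the a square) = x^2*y*z^2 - x^3*z - x*y^2*z - y*z^2 + 2*x*z + y
tr(a b^2 a^-1 b a^2) = tr(b a^3 b^2) tr(a) - tr(b a^3 b^2 a)  (eliminate a^-1) = x^3*y^2*z - x^4*y - x^2*y^3 - x^2*y*z^2 + 4*x^2*y + y*z^2 - x*z - y

x^3*y^2*z - x^4*y - x^2*y^3 - x^2*y*z^2 + 4*x^2*y + y*z^2 - x*z - y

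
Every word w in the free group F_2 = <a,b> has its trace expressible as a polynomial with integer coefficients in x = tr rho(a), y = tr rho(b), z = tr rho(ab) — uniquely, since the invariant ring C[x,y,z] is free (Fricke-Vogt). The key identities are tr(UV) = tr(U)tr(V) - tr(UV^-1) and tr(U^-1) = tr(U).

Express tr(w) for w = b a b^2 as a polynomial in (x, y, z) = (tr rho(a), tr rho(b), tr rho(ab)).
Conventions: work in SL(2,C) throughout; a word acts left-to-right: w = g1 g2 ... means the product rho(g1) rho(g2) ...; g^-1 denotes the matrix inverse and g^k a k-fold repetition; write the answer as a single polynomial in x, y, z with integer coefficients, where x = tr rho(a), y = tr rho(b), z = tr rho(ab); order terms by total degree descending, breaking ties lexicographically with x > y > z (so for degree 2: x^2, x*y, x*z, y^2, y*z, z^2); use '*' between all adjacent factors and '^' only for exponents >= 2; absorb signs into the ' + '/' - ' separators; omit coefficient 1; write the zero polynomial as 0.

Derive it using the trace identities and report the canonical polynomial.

apply: tr(a b^2) = tr(b) tr(a b) - tr(a) = y*z - x
tr(b a b^2) = tr(b) tr(a b^2) - tr(a b) = y^2*z - x*y - z

y^2*z - x*y - z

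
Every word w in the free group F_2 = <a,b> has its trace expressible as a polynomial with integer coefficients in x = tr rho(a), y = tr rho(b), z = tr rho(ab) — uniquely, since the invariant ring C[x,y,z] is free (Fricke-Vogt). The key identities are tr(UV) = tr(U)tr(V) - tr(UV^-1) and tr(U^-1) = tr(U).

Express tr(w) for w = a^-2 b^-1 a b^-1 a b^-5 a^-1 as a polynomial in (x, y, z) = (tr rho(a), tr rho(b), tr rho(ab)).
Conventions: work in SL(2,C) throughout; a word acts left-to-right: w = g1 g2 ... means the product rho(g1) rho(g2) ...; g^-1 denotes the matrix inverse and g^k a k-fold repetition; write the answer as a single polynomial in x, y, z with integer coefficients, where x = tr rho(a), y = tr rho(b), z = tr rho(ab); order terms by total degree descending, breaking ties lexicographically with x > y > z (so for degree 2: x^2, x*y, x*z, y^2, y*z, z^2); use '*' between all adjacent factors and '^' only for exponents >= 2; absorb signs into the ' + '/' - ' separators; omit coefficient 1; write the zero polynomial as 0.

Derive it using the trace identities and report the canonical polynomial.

so trace(a^2) = trace(a) trace(a) - trace(1)   [square of a] = x^2 - 2
trace(a^2 b) = trace(a) trace(b a) - trace(b)   [square of a] = x*z - y
so trace(a b^-1 a) = trace(a^2) trace(b) - trace(a^2 b)   [inverse elimination on b] = x^2*y - x*z - y
so trace(a b a b) = trace(a b) trace(a b) - trace(1)   [split at a repeated a] = z^2 - 2
reduce: trace(a b^-1 a b) = trace(a b a) trace(b) - trace(a b a b)   [inverse elimination on b] = x*y*z - y^2 - z^2 + 2
so trace(b^-1 a b^-1 a) = trace(a b^-1 a) trace(b) - trace(a b^-1 a b)   [inverse elimination on b] = x^2*y^2 - 2*x*y*z + z^2 - 2
so trace(b^-1 a b^-1 a b^-1) = trace(b^-1 a b^-1 a) trace(b) - trace(b^-1 a b^-1 a b)   [inverse elimination on b] = x^2*y^3 - 2*x*y^2*z - x^2*y + y*z^2 + x*z - y
trace(a b^-1 a b^-3) = trace(b^-1 a b^-1 a b^-1) trace(b) - trace(b^-1 a b^-1 a)   [inverse elimination on b] = x^2*y^4 - 2*x*y^3*z - 2*x^2*y^2 + y^2*z^2 + 3*x*y*z - y^2 - z^2 + 2
trace(b^-1 a b^-1 a b^-3) = trace(a b^-1 a b^-3) trace(b) - trace(a b^-1 a b^-2)   [inverse elimination on b] = x^2*y^5 - 2*x*y^4*z - 3*x^2*y^3 + y^3*z^2 + 5*x*y^2*z + x^2*y - y^3 - 2*y*z^2 - x*z + 3*y
trace(a^3) = trace(a) trace(a^2) - trace(a)   [square of a] = x^3 - 3*x
trace(a^3 b) = trace(a) trace(b a^2) - trace(b a)   [square of a] = x^2*z - x*y - z
reduce: trace(a^3 b^-1) = trace(a^3) trace(b) - trace(a^3 b)   [inverse elimination on b] = x^3*y - x^2*z - 2*x*y + z
reduce: trace(a b^-2 a^2) = trace(a^3 b^-1) trace(b) - trace(a^3)   [inverse elimination on b] = x^3*y^2 - x^2*y*z - x^3 - 2*x*y^2 + y*z + 3*x
so trace(b a b) = trace(b) trace(a b) - trace(a)   [square of b] = y*z - x
trace(a^2 b a b) = trace(a) trace(b a b a) - trace(b a b)   [square of a] = x*z^2 - y*z - x
trace(b^-1 a^2 b a) = trace(a^2 b a) trace(b) - trace(a^2 b a b)   [inverse elimination on b] = x^2*y*z - x*y^2 - x*z^2 + x
so trace(a b^-2 a^2 b) = trace(b^-1 a^2 b a) trace(b) - trace(b^-1 a^2 b a b)   [inverse elimination on b] = x^2*y^2*z - x*y^3 - x*y*z^2 - x^2*z + 2*x*y + z
trace(a b^-1 a b^-2 a) = trace(a b^-2 a^2) trace(b) - trace(a b^-2 a^2 b)   [inverse elimination on b] = x^3*y^3 - 2*x^2*y^2*z - x^3*y - x*y^3 + x*y*z^2 + x^2*z + y^2*z + x*y - z
trace(a b a b a b) = trace(b a) trace(b a b a) - trace(b^-1 a^-1)   [split at a repeated b] = z^3 - 3*z
so trace(a b a b^-1 a b) = trace(a b a b a) trace(b) - trace(a b a b a b)   [inverse elimination on b] = x*y*z^2 - y^2*z - z^3 - x*y + 3*z
trace(b^-1 a b a b^-1 a) = trace(a b a b^-1 a) trace(b) - trace(a b a b^-1 a b)   [inverse elimination on b] = x^2*y^2*z - x*y^3 - 2*x*y*z^2 + y^2*z + z^3 + 2*x*y - 3*z
reduce: trace(a b^-1 a b^-2 a b) = trace(b^-1 a b a b^-1 a) trace(b) - trace(b^-1 a b a b^-1 a b)   [inverse elimination on b] = x^2*y^3*z - x*y^4 - 2*x*y^2*z^2 - x^2*y*z + y^3*z + y*z^3 + 3*x*y^2 + x*z^2 - 3*y*z - x
so trace(a b^-1 a b^-1 a b^-2) = trace(a b^-1 a b^-2 a) trace(b) - trace(a b^-1 a b^-2 a b)   [inverse elimination on b] = x^3*y^4 - 3*x^2*y^3*z - x^3*y^2 + 3*x*y^2*z^2 + 2*x^2*y*z - y*z^3 - 2*x*y^2 - x*z^2 + 2*y*z + x
reduce: trace(a b^-1 a b^-1 a) = trace(a b^-1 a^2) trace(b) - trace(a b^-1 a^2 b)   [inverse elimination on b] = x^3*y^2 - 2*x^2*y*z - x*y^2 + x*z^2 + y*z - x
trace(a b^-1 a b^-1 a b^-1) = trace(a b^-1 a b^-1 a) trace(b) - trace(a b^-1 a b^-1 a b)   [inverse elimination on b] = x^3*y^3 - 3*x^2*y^2*z + 3*x*y*z^2 - z^3 - 3*x*y + 3*z
trace(b^-1 a b^-1 a b^-3 a) = trace(a b^-1 a b^-1 a b^-2) trace(b) - trace(a b^-1 a b^-1 a b^-1)   [inverse elimination on b] = x^3*y^5 - 3*x^2*y^4*z - 2*x^3*y^3 + 3*x*y^3*z^2 + 5*x^2*y^2*z - y^2*z^3 - 2*x*y^3 - 4*x*y*z^2 + 2*y^2*z + z^3 + 4*x*y - 3*z
so trace(b^-3 a^-1 b^-1 a b^-1 a) = trace(b^-1 a b^-1 a b^-3) trace(a) - trace(b^-1 a b^-1 a b^-3 a)   [inverse elimination on a] = x^2*y^4*z - x^3*y^3 - 2*x*y^3*z^2 + y^2*z^3 + x^3*y + x*y^3 + 2*x*y*z^2 - x^2*z - 2*y^2*z - z^3 - x*y + 3*z
trace(b^-2 a^-1 b^-1 a b^-1 a) = trace(b^-1 a b^-1 a b^-2) trace(a) - trace(b^-1 a b^-1 a b^-2 a)   [inverse elimination on a] = x^2*y^3*z - x^3*y^2 - 2*x*y^2*z^2 + x^2*y*z + y*z^3 + x*y^2 - 2*y*z + x
reduce: trace(b^-4 a^-1 b^-1 a b^-1 a) = trace(b^-3 a^-1 b^-1 a b^-1 a) trace(b) - trace(b^-3 a^-1 b^-1 a b^-1 a b)   [inverse elimination on b] = x^2*y^5*z - x^3*y^4 - 2*x*y^4*z^2 - x^2*y^3*z + y^3*z^3 + 2*x^3*y^2 + x*y^4 + 4*x*y^2*z^2 - 2*x^2*y*z - 2*y^3*z - 2*y*z^3 - 2*x*y^2 + 5*y*z - x
reduce: trace(b^-1 a b^-1 a b^-5 a^-1) = trace(b^-4 a^-1 b^-1 a b^-1 a) trace(b) - trace(b^-4 a^-1 b^-1 a b^-1 a b)   [inverse elimination on b] = x^2*y^6*z - x^3*y^5 - 2*x*y^5*z^2 - 2*x^2*y^4*z + y^4*z^3 + 3*x^3*y^3 + x*y^5 + 6*x*y^3*z^2 - 2*x^2*y^2*z - 2*y^4*z - 3*y^2*z^3 - x^3*y - 3*x*y^3 - 2*x*y*z^2 + x^2*z + 7*y^2*z + z^3 - 3*z
trace(a b^-1 a b^-5) = trace(a b^-1 a b^-4) trace(b) - trace(a b^-1 a b^-3)   [inverse elimination on b] = x^2*y^6 - 2*x*y^5*z - 4*x^2*y^4 + y^4*z^2 + 7*x*y^3*z + 3*x^2*y^2 - y^4 - 3*y^2*z^2 - 4*x*y*z + 4*y^2 + z^2 - 2
trace(b^-1 a b^-1 a b^-5) = trace(a b^-1 a b^-5) trace(b) - trace(a b^-1 a b^-4)   [inverse elimination on b] = x^2*y^7 - 2*x*y^6*z - 5*x^2*y^5 + y^5*z^2 + 9*x*y^4*z + 6*x^2*y^3 - y^5 - 4*y^3*z^2 - 9*x*y^2*z - x^2*y + 5*y^3 + 3*y*z^2 + x*z - 5*y
trace(a^-1 b^-1 a b^-1 a b^-5 a^-1) = trace(b^-1 a b^-1 a b^-5 a^-1) trace(a) - trace(b^-1 a b^-1 a b^-5)   [inverse elimination on a] = x^3*y^6*z - x^4*y^5 - x^2*y^7 - 2*x^2*y^5*z^2 - 2*x^3*y^4*z + 2*x*y^6*z + x*y^4*z^3 + 3*x^4*y^3 + 6*x^2*y^5 + 6*x^2*y^3*z^2 - y^5*z^2 - 2*x^3*y^2*z - 11*x*y^4*z - 3*x*y^2*z^3 - x^4*y - 9*x^2*y^3 - 2*x^2*y*z^2 + y^5 + 4*y^3*z^2 + x^3*z + 16*x*y^2*z + x*z^3 + x^2*y - 5*y^3 - 3*y*z^2 - 4*x*z + 5*y
reduce: trace(a^-2 b^-1 a b^-1 a b^-5 a^-1) = trace(a^-1 b^-1 a b^-1 a b^-5 a^-1) trace(a) - trace(a^-1 b^-1 a b^-1 a b^-5)   [inverse elimination on a] = x^4*y^6*z - x^5*y^5 - x^3*y^7 - 2*x^3*y^5*z^2 - 2*x^4*y^4*z + x^2*y^6*z + x^2*y^4*z^3 + 3*x^5*y^3 + 7*x^3*y^5 + 6*x^3*y^3*z^2 + x*y^5*z^2 - 2*x^4*y^2*z - 9*x^2*y^4*z - 3*x^2*y^2*z^3 - y^4*z^3 - x^5*y - 12*x^3*y^3 - 2*x^3*y*z^2 - 2*x*y^3*z^2 + x^4*z + 18*x^2*y^2*z + x^2*z^3 + 2*y^4*z + 3*y^2*z^3 + 2*x^3*y - 2*x*y^3 - x*y*z^2 - 5*x^2*z - 7*y^2*z - z^3 + 5*x*y + 3*z

x^4*y^6*z - x^5*y^5 - x^3*y^7 - 2*x^3*y^5*z^2 - 2*x^4*y^4*z + x^2*y^6*z + x^2*y^4*z^3 + 3*x^5*y^3 + 7*x^3*y^5 + 6*x^3*y^3*z^2 + x*y^5*z^2 - 2*x^4*y^2*z - 9*x^2*y^4*z - 3*x^2*y^2*z^3 - y^4*z^3 - x^5*y - 12*x^3*y^3 - 2*x^3*y*z^2 - 2*x*y^3*z^2 + x^4*z + 18*x^2*y^2*z + x^2*z^3 + 2*y^4*z + 3*y^2*z^3 + 2*x^3*y - 2*x*y^3 - x*y*z^2 - 5*x^2*z - 7*y^2*z - z^3 + 5*x*y + 3*z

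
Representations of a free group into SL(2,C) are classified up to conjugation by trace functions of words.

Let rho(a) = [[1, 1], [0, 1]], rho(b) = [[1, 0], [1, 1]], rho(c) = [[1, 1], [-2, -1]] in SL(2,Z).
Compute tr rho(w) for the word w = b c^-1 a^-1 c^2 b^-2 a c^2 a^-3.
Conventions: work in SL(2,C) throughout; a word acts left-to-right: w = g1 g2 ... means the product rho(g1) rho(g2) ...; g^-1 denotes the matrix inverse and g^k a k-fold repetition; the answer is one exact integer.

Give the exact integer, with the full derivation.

-8

rho(b) = [[1, 0], [1, 1]]
... * rho(c^-1) = [[-1, -1], [2, 1]]  ->  [[-1, -1], [1, 0]]
... * rho(a^-1) = [[1, -1], [0, 1]]  ->  [[-1, 0], [1, -1]]
... * rho(c) = [[1, 1], [-2, -1]]  ->  [[-1, -1], [3, 2]]
... * rho(c) = [[1, 1], [-2, -1]]  ->  [[1, 0], [-1, 1]]
... * rho(b^-1) = [[1, 0], [-1, 1]]  ->  [[1, 0], [-2, 1]]
... * rho(b^-1) = [[1, 0], [-1, 1]]  ->  [[1, 0], [-3, 1]]
... * rho(a) = [[1, 1], [0, 1]]  ->  [[1, 1], [-3, -2]]
... * rho(c) = [[1, 1], [-2, -1]]  ->  [[-1, 0], [1, -1]]
... * rho(c) = [[1, 1], [-2, -1]]  ->  [[-1, -1], [3, 2]]
... * rho(a^-1) = [[1, -1], [0, 1]]  ->  [[-1, 0], [3, -1]]
... * rho(a^-1) = [[1, -1], [0, 1]]  ->  [[-1, 1], [3, -4]]
... * rho(a^-1) = [[1, -1], [0, 1]]  ->  [[-1, 2], [3, -7]]
tr = -1 + -7 = -8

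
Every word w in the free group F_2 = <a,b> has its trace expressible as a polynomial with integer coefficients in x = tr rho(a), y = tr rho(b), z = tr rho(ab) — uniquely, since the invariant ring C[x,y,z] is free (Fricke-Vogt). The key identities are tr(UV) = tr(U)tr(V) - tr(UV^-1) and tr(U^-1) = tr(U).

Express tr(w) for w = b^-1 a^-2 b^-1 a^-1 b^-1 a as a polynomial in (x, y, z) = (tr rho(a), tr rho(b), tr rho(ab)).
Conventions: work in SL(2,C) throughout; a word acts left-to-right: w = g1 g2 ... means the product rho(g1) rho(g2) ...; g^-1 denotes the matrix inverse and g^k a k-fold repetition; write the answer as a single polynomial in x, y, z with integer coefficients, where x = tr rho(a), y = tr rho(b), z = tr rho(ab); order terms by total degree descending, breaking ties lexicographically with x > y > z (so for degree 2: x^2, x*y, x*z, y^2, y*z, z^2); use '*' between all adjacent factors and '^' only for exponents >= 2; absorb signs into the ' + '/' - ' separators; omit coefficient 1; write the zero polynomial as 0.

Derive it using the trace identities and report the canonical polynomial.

next, trace(a b^-1) = trace(a)*trace(b) - trace(a b) = x*y - z
trace(b^-1 a b^-1) = trace(a b^-1)*trace(b) - trace(a) = x*y^2 - y*z - x
trace(a^2) = trace(a)*trace(a) - trace(1) = x^2 - 2
trace(a^2 b) = trace(a)*trace(b a) - trace(b) = x*z - y
next, trace(a b^-1 a) = trace(a^2)*trace(b) - trace(a^2 b) = x^2*y - x*z - y
next, trace(a b a b) = trace(b a)*trace(b a) - trace(1)   [split at repeated b] = z^2 - 2
trace(a b^-1 a b) = trace(a b a)*trace(b) - trace(a b a b) = x*y*z - y^2 - z^2 + 2
next, trace(b^-1 a b^-1 a) = trace(a b^-1 a)*trace(b) - trace(a b^-1 a b) = x^2*y^2 - 2*x*y*z + z^2 - 2
trace(b^-1 a b^-1 a^-1) = trace(b^-1 a b^-1)*trace(a) - trace(b^-1 a b^-1 a) = x*y*z - x^2 - z^2 + 2
trace(a^-1 b^-1 a b^-1 a^-1) = trace(b^-1 a b^-1 a^-1)*trace(a) - trace(b^-1 a b^-1) = x^2*y*z - x^3 - x*y^2 - x*z^2 + y*z + 3*x
next, trace(a^-1 b^-1 a b^-1 a^-2) = trace(a^-1 b^-1 a b^-1 a^-1)*trace(a) - trace(a^-1 b^-1 a b^-1) = x^3*y*z - x^4 - x^2*y^2 - x^2*z^2 + 4*x^2 + z^2 - 2
and trace(b^2 a) = trace(b)*trace(a b) - trace(a) = y*z - x
and trace(b^2) = trace(b)*trace(b) - trace(1) = y^2 - 2
and trace(a b^2 a) = trace(a)*trace(b^2 a) - trace(b^2) = x*y*z - x^2 - y^2 + 2
next, trace(a b^2 a b) = trace(b)*trace(a b a b) - trace(a b a) = y*z^2 - x*z - y
trace(b a b^-1 a b) = trace(a b^2 a)*trace(b) - trace(a b^2 a b) = x*y^2*z - x^2*y - y^3 - y*z^2 + x*z + 3*y
trace(a b a b a) = trace(a)*trace(b a b a) - trace(b a b) = x*z^2 - y*z - x
trace(a b a b a b) = trace(a b a b)*trace(a b) - trace(b a)   [split at repeated a] = z^3 - 3*z
trace(b a b^-1 a b a) = trace(a b a b a)*trace(b) - trace(a b a b a b) = x*y*z^2 - y^2*z - z^3 - x*y + 3*z
trace(b a b^-1 a b a^-1) = trace(b a b^-1 a b)*trace(a) - trace(b a b^-1 a b a) = x^2*y^2*z - x^3*y - x*y^3 - 2*x*y*z^2 + x^2*z + y^2*z + z^3 + 4*x*y - 3*z
trace(b^-1 a b a^-2 b a) = trace(b a b^-1 a b a^-1)*trace(a) - trace(b a b^-1 a b) = x^3*y^2*z - x^4*y - x^2*y^3 - 2*x^2*y*z^2 + x^3*z + x*z^3 + 5*x^2*y + y^3 + y*z^2 - 4*x*z - 3*y
trace(a^-2 b a^-1 b^-1 a b) = trace(b^-1 a b a^-2 b)*trace(a) - trace(b^-1 a b a^-2 b a) = -x^3*y^2*z + x^4*y + x^2*y^3 + 2*x^2*y*z^2 - x^3*z - x*z^3 - 4*x^2*y - y^3 - y*z^2 + 3*x*z + 3*y
next, trace(a^-1 b^-1 a b^-1 a^-2 b) = trace(a^-2 b a^-1 b^-1 a)*trace(b) - trace(a^-2 b a^-1 b^-1 a b) = x^3*y^2*z - x^4*y - x^2*y^3 - 2*x^2*y*z^2 + x^3*z + x*y^2*z + x*z^3 + 4*x^2*y - 3*x*z - y
and trace(b^-1 a^-2 b^-1 a^-1 b^-1 a) = trace(a^-1 b^-1 a b^-1 a^-2)*trace(b) - trace(a^-1 b^-1 a b^-1 a^-2 b) = x^2*y*z^2 - x^3*z - x*y^2*z - x*z^3 + y*z^2 + 3*x*z - y

x^2*y*z^2 - x^3*z - x*y^2*z - x*z^3 + y*z^2 + 3*x*z - y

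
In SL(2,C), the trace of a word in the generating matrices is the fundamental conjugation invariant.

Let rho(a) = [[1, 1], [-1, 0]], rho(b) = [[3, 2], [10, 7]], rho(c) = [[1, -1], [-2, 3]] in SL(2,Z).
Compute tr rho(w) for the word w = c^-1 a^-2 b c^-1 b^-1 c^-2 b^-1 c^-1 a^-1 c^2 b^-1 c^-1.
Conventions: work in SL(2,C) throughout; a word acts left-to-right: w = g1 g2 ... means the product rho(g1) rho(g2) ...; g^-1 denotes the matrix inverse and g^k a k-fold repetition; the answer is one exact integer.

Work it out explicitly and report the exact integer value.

rho(c^-1) = [[3, 1], [2, 1]]
... * rho(a^-1) = [[0, -1], [1, 1]]  ->  [[1, -2], [1, -1]]
... * rho(a^-1) = [[0, -1], [1, 1]]  ->  [[-2, -3], [-1, -2]]
... * rho(b) = [[3, 2], [10, 7]]  ->  [[-36, -25], [-23, -16]]
... * rho(c^-1) = [[3, 1], [2, 1]]  ->  [[-158, -61], [-101, -39]]
... * rho(b^-1) = [[7, -2], [-10, 3]]  ->  [[-496, 133], [-317, 85]]
... * rho(c^-1) = [[3, 1], [2, 1]]  ->  [[-1222, -363], [-781, -232]]
... * rho(c^-1) = [[3, 1], [2, 1]]  ->  [[-4392, -1585], [-2807, -1013]]
... * rho(b^-1) = [[7, -2], [-10, 3]]  ->  [[-14894, 4029], [-9519, 2575]]
... * rho(c^-1) = [[3, 1], [2, 1]]  ->  [[-36624, -10865], [-23407, -6944]]
... * rho(a^-1) = [[0, -1], [1, 1]]  ->  [[-10865, 25759], [-6944, 16463]]
... * rho(c) = [[1, -1], [-2, 3]]  ->  [[-62383, 88142], [-39870, 56333]]
... * rho(c) = [[1, -1], [-2, 3]]  ->  [[-238667, 326809], [-152536, 208869]]
... * rho(b^-1) = [[7, -2], [-10, 3]]  ->  [[-4938759, 1457761], [-3156442, 931679]]
... * rho(c^-1) = [[3, 1], [2, 1]]  ->  [[-11900755, -3480998], [-7605968, -2224763]]
tr = -11900755 + -2224763 = -14125518

-14125518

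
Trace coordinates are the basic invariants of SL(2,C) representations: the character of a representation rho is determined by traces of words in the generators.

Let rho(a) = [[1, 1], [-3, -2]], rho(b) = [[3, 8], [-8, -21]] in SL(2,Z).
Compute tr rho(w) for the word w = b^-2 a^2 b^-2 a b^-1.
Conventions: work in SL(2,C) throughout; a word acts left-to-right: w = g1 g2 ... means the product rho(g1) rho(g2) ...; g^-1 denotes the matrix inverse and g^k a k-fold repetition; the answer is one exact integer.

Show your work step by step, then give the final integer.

rho(b^-1) = [[-21, -8], [8, 3]]
... * rho(b^-1) = [[-21, -8], [8, 3]]  ->  [[377, 144], [-144, -55]]
... * rho(a) = [[1, 1], [-3, -2]]  ->  [[-55, 89], [21, -34]]
... * rho(a) = [[1, 1], [-3, -2]]  ->  [[-322, -233], [123, 89]]
... * rho(b^-1) = [[-21, -8], [8, 3]]  ->  [[4898, 1877], [-1871, -717]]
... * rho(b^-1) = [[-21, -8], [8, 3]]  ->  [[-87842, -33553], [33555, 12817]]
... * rho(a) = [[1, 1], [-3, -2]]  ->  [[12817, -20736], [-4896, 7921]]
... * rho(b^-1) = [[-21, -8], [8, 3]]  ->  [[-435045, -164744], [166184, 62931]]
tr = -435045 + 62931 = -372114

-372114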